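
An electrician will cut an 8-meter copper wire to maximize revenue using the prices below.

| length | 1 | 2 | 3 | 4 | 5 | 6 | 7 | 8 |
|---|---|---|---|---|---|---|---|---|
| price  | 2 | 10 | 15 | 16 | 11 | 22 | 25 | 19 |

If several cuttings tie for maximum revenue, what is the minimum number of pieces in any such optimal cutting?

Consider every possible first cut. r[k] is the best of p[i]+r[k−i] over all sellable i≤k.
r[1] = 2
r[2] = max(2+2, 10+0) = 10
r[3] = max(2+10, 10+2, 15+0) = 15
r[4] = max(2+15, 10+10, 15+2, 16+0) = 20
r[5] = max(2+20, 10+15, 15+10, 16+2, 11+0) = 25
r[6] = max(2+25, 10+20, 15+15, 16+10, 11+2, 22+0) = 30
r[7] = max(2+30, 10+25, 15+20, …, 22+2, 25+0) = 35
r[8] = max(2+35, 10+30, 15+25, …, 25+2, 19+0) = 40
Maximum revenue is €40.
Now minimize piece count subject to staying optimal: for each k, pieces[k] = 1 + min over i with p[i]+r[k−i]=r[k] of pieces[k−i].
pieces[5] = 2
pieces[6] = 2
pieces[7] = 3
pieces[8] = 3

3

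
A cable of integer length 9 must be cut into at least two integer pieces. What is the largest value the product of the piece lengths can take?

Let m[k] be the best product for length k (with at least one cut). For each first piece i, the rest contributes max(k−i, m[k−i]).
Small cases: m[2]=1, m[3]=2, m[4]=4.
m[5] = max(1×4, 2×3, 3×2, 4×1) = 6
m[6] = max(1×6, 2×4, 3×3, 4×2, 5×1) = 9
m[7] = max(1×9, 2×6, 3×4, 4×3, 5×2, 6×1) = 12
m[8] = max(1×12, 2×9, 3×6, …, 6×2, 7×1) = 18
m[9] = max(1×18, 2×12, 3×9, …, 7×2, 8×1) = 27
One optimal split: 3 + 3 + 3; product 3×3×3 = 27.

27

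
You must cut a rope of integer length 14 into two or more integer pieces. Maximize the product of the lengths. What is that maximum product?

162

Define f[k] = max over 1≤i<k of i · max(k−i, f[k−i]); the inner max lets the remainder stay uncut if that's better.
f[2] = 1×max(1,0) = 1×1 = 1
f[3] = 1×max(2,1) = 1×2 = 2
f[4] = 2×max(2,1) = 2×2 = 4
f[5] = 2×max(3,2) = 2×3 = 6
f[6] = 3×max(3,2) = 3×3 = 9
f[7] = 2×max(5,6) = 2×6 = 12
f[8] = 2×max(6,9) = 2×9 = 18
f[9] = 3×max(6,9) = 3×9 = 27
f[10] = 2×max(8,18) = 2×18 = 36
f[11] = 2×max(9,27) = 2×27 = 54
f[12] = 3×max(9,27) = 3×27 = 81
f[13] = 2×max(11,54) = 2×54 = 108
f[14] = 2×max(12,81) = 2×81 = 162
One optimal split: 3 + 3 + 3 + 3 + 2; product 3×3×3×3×2 = 162.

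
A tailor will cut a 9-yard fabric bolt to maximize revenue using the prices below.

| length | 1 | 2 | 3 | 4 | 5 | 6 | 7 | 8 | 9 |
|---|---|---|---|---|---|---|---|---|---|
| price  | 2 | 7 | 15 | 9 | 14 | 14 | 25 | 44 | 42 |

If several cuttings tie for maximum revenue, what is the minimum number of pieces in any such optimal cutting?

2

Let r[k] be the best obtainable value from length k. For each k, try every first piece i and keep the best of price[i] + r[k−i].
r[1] = 2
r[2] = max(2+2, 7+0) = 7
r[3] = max(2+7, 7+2, 15+0) = 15
r[4] = max(2+15, 7+7, 15+2, 9+0) = 17
r[5] = max(2+17, 7+15, 15+7, 9+2, 14+0) = 22
r[6] = max(2+22, 7+17, 15+15, 9+7, 14+2, 14+0) = 30
r[7] = max(2+30, 7+22, 15+17, …, 14+2, 25+0) = 32
r[8] = max(2+32, 7+30, 15+22, …, 25+2, 44+0) = 44
r[9] = max(2+44, 7+32, 15+30, …, 44+2, 42+0) = 46
Maximum revenue is $46.
Now minimize piece count subject to staying optimal: for each k, pieces[k] = 1 + min over i with p[i]+r[k−i]=r[k] of pieces[k−i].
pieces[6] = 2
pieces[7] = 3
pieces[8] = 1
pieces[9] = 2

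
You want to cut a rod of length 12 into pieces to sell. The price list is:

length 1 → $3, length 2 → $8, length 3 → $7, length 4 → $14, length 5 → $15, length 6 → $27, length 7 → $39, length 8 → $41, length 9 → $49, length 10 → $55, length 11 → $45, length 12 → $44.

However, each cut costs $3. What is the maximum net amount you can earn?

60

Let net[k] be the best obtainable value from length k. For each k, try every first piece i and keep the best of price[i] + net[k−i] minus the 3 cut fee when i<k.
net[1] = 3
net[2] = 8
net[3] = 8  (first piece 1, then net[2]=8)
net[4] = 14
net[5] = 15
net[6] = 27
net[7] = 39
net[8] = 41
net[9] = 49
net[10] = 55
net[11] = 55  (first piece 1, then net[10]=55)
net[12] = 60  (first piece 2, then net[10]=55)
One optimal plan: pieces 10 + 2 (1 cut) → $63 − $3 = $60.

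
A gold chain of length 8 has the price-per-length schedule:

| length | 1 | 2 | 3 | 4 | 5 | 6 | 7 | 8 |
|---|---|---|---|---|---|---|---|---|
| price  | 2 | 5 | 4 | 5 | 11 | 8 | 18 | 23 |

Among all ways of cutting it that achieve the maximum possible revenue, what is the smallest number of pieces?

Let r[k] be the best obtainable value from length k. For each k, try every first piece i and keep the best of price[i] + r[k−i].
r[1] = 2
r[2] = max(2+2, 5+0) = 5
r[3] = max(2+5, 5+2, 4+0) = 7
r[4] = max(2+7, 5+5, 4+2, 5+0) = 10
r[5] = max(2+10, 5+7, 4+5, 5+2, 11+0) = 12
r[6] = max(2+12, 5+10, 4+7, 5+5, 11+2, 8+0) = 15
r[7] = max(2+15, 5+12, 4+10, …, 8+2, 18+0) = 18
r[8] = max(2+18, 5+15, 4+12, …, 18+2, 23+0) = 23
Maximum revenue is $23.
Now minimize piece count subject to staying optimal: for each k, pieces[k] = 1 + min over i with p[i]+r[k−i]=r[k] of pieces[k−i].
pieces[5] = 3
pieces[6] = 3
pieces[7] = 1
pieces[8] = 1

1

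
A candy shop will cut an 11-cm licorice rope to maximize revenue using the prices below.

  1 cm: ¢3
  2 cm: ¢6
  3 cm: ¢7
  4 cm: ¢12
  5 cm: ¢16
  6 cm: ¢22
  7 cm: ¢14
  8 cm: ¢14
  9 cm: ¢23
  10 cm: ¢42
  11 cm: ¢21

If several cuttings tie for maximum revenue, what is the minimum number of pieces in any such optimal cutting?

2

Build r[k] bottom-up: r[k] = max over allowed piece i of (p[i] + r[k−i]).
r[1] = 3
r[2] = 6  (first piece 1, then r[1]=3)
r[3] = 9  (first piece 1, then r[2]=6)
r[4] = 12  (first piece 1, then r[3]=9)
r[5] = 16
r[6] = 22
r[7] = 25  (first piece 1, then r[6]=22)
r[8] = 28  (first piece 1, then r[7]=25)
r[9] = 31  (first piece 1, then r[8]=28)
r[10] = 42
r[11] = 45  (first piece 1, then r[10]=42)
Maximum revenue is ¢45.
Now minimize piece count subject to staying optimal: for each k, pieces[k] = 1 + min over i with p[i]+r[k−i]=r[k] of pieces[k−i].
pieces[8] = 2
pieces[9] = 3
pieces[10] = 1
pieces[11] = 2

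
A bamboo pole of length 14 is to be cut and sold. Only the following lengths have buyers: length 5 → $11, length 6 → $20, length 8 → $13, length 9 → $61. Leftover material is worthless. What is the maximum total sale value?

72

Let best[k] be the best obtainable value from length k. For each k, try every first piece i and keep the best of price[i] + best[k−i].
best[1] = 0
best[2] = 0
best[3] = 0
best[4] = 0
best[5] = 11
best[6] = max(11+0, 20+0) = 20
best[7] = max(11+0, 20+0) = 20
best[8] = max(11+0, 20+0, 13+0) = 20
best[9] = max(11+0, 20+0, 13+0, 61+0) = 61
best[10] = max(11+11, 20+0, 13+0, 61+0) = 61
best[11] = max(11+20, 20+11, 13+0, 61+0) = 61
best[12] = max(11+20, 20+20, 13+0, 61+0) = 61
best[13] = max(11+20, 20+20, 13+11, 61+0) = 61
best[14] = max(11+61, 20+20, 13+20, 61+11) = 72
One optimal cutting: 9 + 5 → $72.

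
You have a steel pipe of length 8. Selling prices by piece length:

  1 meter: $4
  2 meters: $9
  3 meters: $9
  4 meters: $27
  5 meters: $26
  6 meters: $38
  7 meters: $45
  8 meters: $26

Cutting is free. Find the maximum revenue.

Build r[k] bottom-up: r[k] = max over allowed piece i of (p[i] + r[k−i]).
r[1] = 4
r[2] = max(4+4, 9+0) = 9
r[3] = max(4+9, 9+4, 9+0) = 13
r[4] = max(4+13, 9+9, 9+4, 27+0) = 27
r[5] = max(4+27, 9+13, 9+9, 27+4, 26+0) = 31
r[6] = max(4+31, 9+27, 9+13, 27+9, 26+4, 38+0) = 38
r[7] = max(4+38, 9+31, 9+27, …, 38+4, 45+0) = 45
r[8] = max(4+45, 9+38, 9+31, …, 45+4, 26+0) = 54
One optimal cutting: 4 + 4 → $27 + $27 = $54.

54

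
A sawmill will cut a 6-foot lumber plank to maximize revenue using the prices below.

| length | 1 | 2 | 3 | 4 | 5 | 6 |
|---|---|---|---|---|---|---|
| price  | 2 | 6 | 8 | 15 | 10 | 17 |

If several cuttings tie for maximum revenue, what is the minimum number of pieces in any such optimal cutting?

2

Build r[k] bottom-up: r[k] = max over allowed piece i of (p[i] + r[k−i]).
r[1] = 2
r[2] = max(2+2, 6+0) = 6
r[3] = max(2+6, 6+2, 8+0) = 8
r[4] = max(2+8, 6+6, 8+2, 15+0) = 15
r[5] = max(2+15, 6+8, 8+6, 15+2, 10+0) = 17
r[6] = max(2+17, 6+15, 8+8, 15+6, 10+2, 17+0) = 21
Maximum revenue is $21.
Now minimize piece count subject to staying optimal: for each k, pieces[k] = 1 + min over i with p[i]+r[k−i]=r[k] of pieces[k−i].
pieces[3] = 1
pieces[4] = 1
pieces[5] = 2
pieces[6] = 2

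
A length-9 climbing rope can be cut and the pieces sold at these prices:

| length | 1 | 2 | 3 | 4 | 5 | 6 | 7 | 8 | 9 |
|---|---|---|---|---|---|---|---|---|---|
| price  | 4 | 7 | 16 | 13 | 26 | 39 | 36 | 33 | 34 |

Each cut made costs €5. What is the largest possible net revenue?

Consider every possible first cut. r[k] is the best of p[i]+r[k−i] over all sellable i≤k, charging 5 whenever i<k.
r[1] = 4
r[2] = 7
r[3] = 16
r[4] = 15  (first piece 1, then r[3]=16)
r[5] = 26
r[6] = 39
r[7] = 38  (first piece 1, then r[6]=39)
r[8] = 41  (first piece 2, then r[6]=39)
r[9] = 50  (first piece 3, then r[6]=39)
One optimal plan: pieces 6 + 3 (1 cut) → €55 − €5 = €50.

50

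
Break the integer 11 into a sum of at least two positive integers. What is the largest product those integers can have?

54

Fill f[k] for k=2..11: at each k try every first piece i and multiply by the better of (k−i) uncut or f[k−i].
f[2] = 1×max(1,0) = 1×1 = 1
f[3] = max(1×2, 2×1) = 2
f[4] = max(1×3, 2×2, 3×1) = 4
f[5] = max(1×4, 2×3, 3×2, 4×1) = 6
f[6] = max(1×6, 2×4, 3×3, 4×2, 5×1) = 9
f[7] = max(1×9, 2×6, 3×4, 4×3, 5×2, 6×1) = 12
f[8] = max(1×12, 2×9, 3×6, …, 6×2, 7×1) = 18
f[9] = max(1×18, 2×12, 3×9, …, 7×2, 8×1) = 27
f[10] = max(1×27, 2×18, 3×12, …, 8×2, 9×1) = 36
f[11] = max(1×36, 2×27, 3×18, …, 9×2, 10×1) = 54
One optimal split: 3 + 3 + 3 + 2; product 3×3×3×2 = 54.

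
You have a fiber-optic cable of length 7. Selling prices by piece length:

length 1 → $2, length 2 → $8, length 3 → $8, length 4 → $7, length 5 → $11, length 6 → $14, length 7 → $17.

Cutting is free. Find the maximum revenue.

26

Let v[k] be the best obtainable value from length k. For each k, try every first piece i and keep the best of price[i] + v[k−i].
v[1] = 2
v[2] = max(2+2, 8+0) = 8
v[3] = max(2+8, 8+2, 8+0) = 10
v[4] = max(2+10, 8+8, 8+2, 7+0) = 16
v[5] = max(2+16, 8+10, 8+8, 7+2, 11+0) = 18
v[6] = max(2+18, 8+16, 8+10, 7+8, 11+2, 14+0) = 24
v[7] = max(2+24, 8+18, 8+16, …, 14+2, 17+0) = 26
One optimal cutting: 2 + 2 + 2 + 1 → $8 + $8 + $8 + $2 = $26.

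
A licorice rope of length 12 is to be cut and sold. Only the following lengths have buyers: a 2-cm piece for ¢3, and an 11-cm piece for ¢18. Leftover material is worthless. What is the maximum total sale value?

Consider every possible first cut. best[k] is the best of p[i]+best[k−i] over all sellable i≤k.
best[1] = 0
best[2] = 3
best[3] = 3
best[4] = 6  (first piece 2, then best[2]=3)
best[5] = 6
best[6] = 9  (first piece 2, then best[4]=6)
best[7] = 9
best[8] = 12  (first piece 2, then best[6]=9)
best[9] = 12
best[10] = 15  (first piece 2, then best[8]=12)
best[11] = 18
best[12] = 18
One optimal cutting: pieces 11 with 1 cm of scrap → ¢18.

18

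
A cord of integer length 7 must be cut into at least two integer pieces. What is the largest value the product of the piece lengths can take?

12

Fill prod[k] for k=2..7: at each k try every first piece i and multiply by the better of (k−i) uncut or prod[k−i].
prod[2] = 1×max(1,0) = 1×1 = 1
prod[3] = max(1×2, 2×1) = 2
prod[4] = max(1×3, 2×2, 3×1) = 4
prod[5] = max(1×4, 2×3, 3×2, 4×1) = 6
prod[6] = max(1×6, 2×4, 3×3, 4×2, 5×1) = 9
prod[7] = max(1×9, 2×6, 3×4, 4×3, 5×2, 6×1) = 12
One optimal split: 3 + 2 + 2; product 3×2×2 = 12.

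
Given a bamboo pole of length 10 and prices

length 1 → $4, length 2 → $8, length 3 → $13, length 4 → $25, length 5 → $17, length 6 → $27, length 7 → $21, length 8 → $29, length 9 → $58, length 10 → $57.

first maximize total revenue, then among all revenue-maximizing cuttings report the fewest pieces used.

Consider every possible first cut. r[k] is the best of p[i]+r[k−i] over all sellable i≤k.
r[1] = 4
r[2] = 8  (first piece 1, then r[1]=4)
r[3] = 13
r[4] = 25
r[5] = 29  (first piece 1, then r[4]=25)
r[6] = 33  (first piece 1, then r[5]=29)
r[7] = 38  (first piece 3, then r[4]=25)
r[8] = 50  (first piece 4, then r[4]=25)
r[9] = 58
r[10] = 62  (first piece 1, then r[9]=58)
Maximum revenue is $62.
Now minimize piece count subject to staying optimal: for each k, pieces[k] = 1 + min over i with p[i]+r[k−i]=r[k] of pieces[k−i].
pieces[7] = 2
pieces[8] = 2
pieces[9] = 1
pieces[10] = 2

2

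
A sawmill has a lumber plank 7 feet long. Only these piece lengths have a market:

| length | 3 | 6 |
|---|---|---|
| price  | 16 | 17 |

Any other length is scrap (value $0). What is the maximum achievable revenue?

Build r[k] bottom-up: r[k] = max over allowed piece i of (p[i] + r[k−i]).
r[1] = 0
r[2] = 0
r[3] = 16
r[4] = 16
r[5] = 16
r[6] = 32  (first piece 3, then r[3]=16)
r[7] = 32
One optimal cutting: pieces 3 + 3 with 1 foot of scrap → $32.

32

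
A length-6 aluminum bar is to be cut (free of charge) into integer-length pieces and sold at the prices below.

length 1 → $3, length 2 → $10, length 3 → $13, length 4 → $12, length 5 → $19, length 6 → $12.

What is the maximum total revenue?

30

Let R[k] be the best obtainable value from length k. For each k, try every first piece i and keep the best of price[i] + R[k−i].
R[1] = 3
R[2] = max(3+3, 10+0) = 10
R[3] = max(3+10, 10+3, 13+0) = 13
R[4] = max(3+13, 10+10, 13+3, 12+0) = 20
R[5] = max(3+20, 10+13, 13+10, 12+3, 19+0) = 23
R[6] = max(3+23, 10+20, 13+13, 12+10, 19+3, 12+0) = 30
One optimal cutting: 2 + 2 + 2 → $10 + $10 + $10 = $30.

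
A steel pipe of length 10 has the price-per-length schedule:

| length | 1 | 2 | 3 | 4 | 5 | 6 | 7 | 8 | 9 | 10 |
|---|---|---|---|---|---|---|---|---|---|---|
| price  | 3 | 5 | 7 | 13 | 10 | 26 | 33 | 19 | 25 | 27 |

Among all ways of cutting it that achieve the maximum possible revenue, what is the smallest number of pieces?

Consider every possible first cut. r[k] is the best of p[i]+r[k−i] over all sellable i≤k.
r[1] = 3
r[2] = 6  (first piece 1, then r[1]=3)
r[3] = 9  (first piece 1, then r[2]=6)
r[4] = 13
r[5] = 16  (first piece 1, then r[4]=13)
r[6] = 26
r[7] = 33
r[8] = 36  (first piece 1, then r[7]=33)
r[9] = 39  (first piece 1, then r[8]=36)
r[10] = 42  (first piece 1, then r[9]=39)
Maximum revenue is $42.
Now minimize piece count subject to staying optimal: for each k, pieces[k] = 1 + min over i with p[i]+r[k−i]=r[k] of pieces[k−i].
pieces[7] = 1
pieces[8] = 2
pieces[9] = 3
pieces[10] = 4

4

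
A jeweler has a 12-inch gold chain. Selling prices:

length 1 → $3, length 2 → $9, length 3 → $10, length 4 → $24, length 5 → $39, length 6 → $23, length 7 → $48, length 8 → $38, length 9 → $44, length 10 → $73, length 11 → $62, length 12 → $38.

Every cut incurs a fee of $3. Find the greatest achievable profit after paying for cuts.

84

Build v[k] bottom-up: v[k] = max over allowed piece i of (p[i] + v[k−i]) − 3 per cut.
v[1] = 3
v[2] = max(3+3-3, 9+0) = 9
v[3] = max(3+9-3, 9+3-3, 10+0) = 10
v[4] = max(3+10-3, 9+9-3, 10+3-3, 24+0) = 24
v[5] = max(3+24-3, 9+10-3, 10+9-3, 24+3-3, 39+0) = 39
v[6] = max(3+39-3, 9+24-3, 10+10-3, 24+9-3, 39+3-3, 23+0) = 39
v[7] = max(3+39-3, 9+39-3, 10+24-3, …, 23+3-3, 48+0) = 48
v[8] = max(3+48-3, 9+39-3, 10+39-3, …, 48+3-3, 38+0) = 48
v[9] = max(3+48-3, 9+48-3, 10+39-3, …, 38+3-3, 44+0) = 60
v[10] = max(3+60-3, 9+48-3, 10+48-3, …, 44+3-3, 73+0) = 75
v[11] = max(3+75-3, 9+60-3, 10+48-3, …, 73+3-3, 62+0) = 75
v[12] = max(3+75-3, 9+75-3, 10+60-3, …, 62+3-3, 38+0) = 84
One optimal plan: pieces 7 + 5 (1 cut) → $87 − $3 = $84.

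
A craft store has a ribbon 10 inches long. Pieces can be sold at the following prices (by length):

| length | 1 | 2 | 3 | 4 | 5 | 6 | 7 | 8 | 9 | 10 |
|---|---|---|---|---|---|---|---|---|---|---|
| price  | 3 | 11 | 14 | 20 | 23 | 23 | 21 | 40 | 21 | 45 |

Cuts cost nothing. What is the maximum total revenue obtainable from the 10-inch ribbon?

55

Build R[k] bottom-up: R[k] = max over allowed piece i of (p[i] + R[k−i]).
R[1] = 3
R[2] = 11
R[3] = 14  (first piece 1, then R[2]=11)
R[4] = 22  (first piece 2, then R[2]=11)
R[5] = 25  (first piece 1, then R[4]=22)
R[6] = 33  (first piece 2, then R[4]=22)
R[7] = 36  (first piece 1, then R[6]=33)
R[8] = 44  (first piece 2, then R[6]=33)
R[9] = 47  (first piece 1, then R[8]=44)
R[10] = 55  (first piece 2, then R[8]=44)
One optimal cutting: 2 + 2 + 2 + 2 + 2 → ¢11 + ¢11 + ¢11 + ¢11 + ¢11 = ¢55.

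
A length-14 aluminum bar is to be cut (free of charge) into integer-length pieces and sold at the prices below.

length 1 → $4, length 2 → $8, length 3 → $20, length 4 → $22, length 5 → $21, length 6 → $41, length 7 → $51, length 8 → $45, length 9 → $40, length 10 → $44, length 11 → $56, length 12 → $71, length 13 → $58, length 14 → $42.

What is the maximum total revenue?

Consider every possible first cut. v[k] is the best of p[i]+v[k−i] over all sellable i≤k.
v[1] = 4
v[2] = max(4+4, 8+0) = 8
v[3] = max(4+8, 8+4, 20+0) = 20
v[4] = max(4+20, 8+8, 20+4, 22+0) = 24
v[5] = max(4+24, 8+20, 20+8, 22+4, 21+0) = 28
v[6] = max(4+28, 8+24, 20+20, 22+8, 21+4, 41+0) = 41
v[7] = max(4+41, 8+28, 20+24, …, 41+4, 51+0) = 51
v[8] = max(4+51, 8+41, 20+28, …, 51+4, 45+0) = 55
v[9] = max(4+55, 8+51, 20+41, …, 45+4, 40+0) = 61
v[10] = max(4+61, 8+55, 20+51, …, 40+4, 44+0) = 71
v[11] = max(4+71, 8+61, 20+55, …, 44+4, 56+0) = 75
v[12] = max(4+75, 8+71, 20+61, …, 56+4, 71+0) = 82
v[13] = max(4+82, 8+75, 20+71, …, 71+4, 58+0) = 92
v[14] = max(4+92, 8+82, 20+75, …, 58+4, 42+0) = 102
One optimal cutting: 7 + 7 → $51 + $51 = $102.

102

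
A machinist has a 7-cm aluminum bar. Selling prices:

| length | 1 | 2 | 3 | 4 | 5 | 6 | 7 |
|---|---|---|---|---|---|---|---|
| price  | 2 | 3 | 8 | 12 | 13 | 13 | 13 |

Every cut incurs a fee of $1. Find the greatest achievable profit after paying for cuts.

Build r[k] bottom-up: r[k] = max over allowed piece i of (p[i] + r[k−i]) − 1 per cut.
r[1] = 2
r[2] = max(2+2-1, 3+0) = 3
r[3] = max(2+3-1, 3+2-1, 8+0) = 8
r[4] = max(2+8-1, 3+3-1, 8+2-1, 12+0) = 12
r[5] = max(2+12-1, 3+8-1, 8+3-1, 12+2-1, 13+0) = 13
r[6] = max(2+13-1, 3+12-1, 8+8-1, 12+3-1, 13+2-1, 13+0) = 15
r[7] = max(2+15-1, 3+13-1, 8+12-1, …, 13+2-1, 13+0) = 19
One optimal plan: pieces 4 + 3 (1 cut) → $20 − $1 = $19.

19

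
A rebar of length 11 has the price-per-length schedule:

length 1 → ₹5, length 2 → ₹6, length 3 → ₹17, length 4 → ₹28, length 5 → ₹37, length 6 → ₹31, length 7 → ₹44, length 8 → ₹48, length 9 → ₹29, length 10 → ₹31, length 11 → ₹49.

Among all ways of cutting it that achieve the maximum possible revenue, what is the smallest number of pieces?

Consider every possible first cut. r[k] is the best of p[i]+r[k−i] over all sellable i≤k.
r[1] = 5
r[2] = max(5+5, 6+0) = 10
r[3] = max(5+10, 6+5, 17+0) = 17
r[4] = max(5+17, 6+10, 17+5, 28+0) = 28
r[5] = max(5+28, 6+17, 17+10, 28+5, 37+0) = 37
r[6] = max(5+37, 6+28, 17+17, 28+10, 37+5, 31+0) = 42
r[7] = max(5+42, 6+37, 17+28, …, 31+5, 44+0) = 47
r[8] = max(5+47, 6+42, 17+37, …, 44+5, 48+0) = 56
r[9] = max(5+56, 6+47, 17+42, …, 48+5, 29+0) = 65
r[10] = max(5+65, 6+56, 17+47, …, 29+5, 31+0) = 74
r[11] = max(5+74, 6+65, 17+56, …, 31+5, 49+0) = 79
Maximum revenue is ₹79.
Now minimize piece count subject to staying optimal: for each k, pieces[k] = 1 + min over i with p[i]+r[k−i]=r[k] of pieces[k−i].
pieces[8] = 2
pieces[9] = 2
pieces[10] = 2
pieces[11] = 3

3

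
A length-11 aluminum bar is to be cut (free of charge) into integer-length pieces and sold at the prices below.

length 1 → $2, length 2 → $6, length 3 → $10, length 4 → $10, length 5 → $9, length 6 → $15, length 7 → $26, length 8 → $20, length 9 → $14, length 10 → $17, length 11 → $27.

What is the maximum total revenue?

38

Consider every possible first cut. R[k] is the best of p[i]+R[k−i] over all sellable i≤k.
R[1] = 2
R[2] = max(2+2, 6+0) = 6
R[3] = max(2+6, 6+2, 10+0) = 10
R[4] = max(2+10, 6+6, 10+2, 10+0) = 12
R[5] = max(2+12, 6+10, 10+6, 10+2, 9+0) = 16
R[6] = max(2+16, 6+12, 10+10, 10+6, 9+2, 15+0) = 20
R[7] = max(2+20, 6+16, 10+12, …, 15+2, 26+0) = 26
R[8] = max(2+26, 6+20, 10+16, …, 26+2, 20+0) = 28
R[9] = max(2+28, 6+26, 10+20, …, 20+2, 14+0) = 32
R[10] = max(2+32, 6+28, 10+26, …, 14+2, 17+0) = 36
R[11] = max(2+36, 6+32, 10+28, …, 17+2, 27+0) = 38
One optimal cutting: 7 + 3 + 1 → $26 + $10 + $2 = $38.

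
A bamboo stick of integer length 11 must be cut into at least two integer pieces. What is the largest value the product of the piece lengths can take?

Let P[k] be the best product for length k (with at least one cut). For each first piece i, the rest contributes max(k−i, P[k−i]).
P[2] = 1×max(1,0) = 1×1 = 1
P[3] = 1×max(2,1) = 1×2 = 2
P[4] = 2×max(2,1) = 2×2 = 4
P[5] = 2×max(3,2) = 2×3 = 6
P[6] = 3×max(3,2) = 3×3 = 9
P[7] = 2×max(5,6) = 2×6 = 12
P[8] = 2×max(6,9) = 2×9 = 18
P[9] = 3×max(6,9) = 3×9 = 27
P[10] = 2×max(8,18) = 2×18 = 36
P[11] = 2×max(9,27) = 2×27 = 54
One optimal split: 3 + 3 + 3 + 2; product 3×3×3×2 = 54.

54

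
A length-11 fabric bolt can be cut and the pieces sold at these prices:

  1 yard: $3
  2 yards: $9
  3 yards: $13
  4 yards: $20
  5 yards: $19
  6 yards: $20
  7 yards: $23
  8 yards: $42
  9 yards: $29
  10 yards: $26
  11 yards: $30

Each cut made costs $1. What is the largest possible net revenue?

54

Build net[k] bottom-up: net[k] = max over allowed piece i of (p[i] + net[k−i]) − 1 per cut.
net[1] = 3
net[2] = 9
net[3] = 13
net[4] = 20
net[5] = 22  (first piece 1, then net[4]=20)
net[6] = 28  (first piece 2, then net[4]=20)
net[7] = 32  (first piece 3, then net[4]=20)
net[8] = 42
net[9] = 44  (first piece 1, then net[8]=42)
net[10] = 50  (first piece 2, then net[8]=42)
net[11] = 54  (first piece 3, then net[8]=42)
One optimal plan: pieces 8 + 3 (1 cut) → $55 − $1 = $54.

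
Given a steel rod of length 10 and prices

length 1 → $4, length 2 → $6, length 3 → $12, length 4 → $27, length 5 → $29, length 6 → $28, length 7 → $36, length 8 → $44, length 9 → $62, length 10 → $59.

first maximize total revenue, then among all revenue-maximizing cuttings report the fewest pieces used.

Let r[k] be the best obtainable value from length k. For each k, try every first piece i and keep the best of price[i] + r[k−i].
r[1] = 4
r[2] = max(4+4, 6+0) = 8
r[3] = max(4+8, 6+4, 12+0) = 12
r[4] = max(4+12, 6+8, 12+4, 27+0) = 27
r[5] = max(4+27, 6+12, 12+8, 27+4, 29+0) = 31
r[6] = max(4+31, 6+27, 12+12, 27+8, 29+4, 28+0) = 35
r[7] = max(4+35, 6+31, 12+27, …, 28+4, 36+0) = 39
r[8] = max(4+39, 6+35, 12+31, …, 36+4, 44+0) = 54
r[9] = max(4+54, 6+39, 12+35, …, 44+4, 62+0) = 62
r[10] = max(4+62, 6+54, 12+39, …, 62+4, 59+0) = 66
Maximum revenue is $66.
Now minimize piece count subject to staying optimal: for each k, pieces[k] = 1 + min over i with p[i]+r[k−i]=r[k] of pieces[k−i].
pieces[7] = 2
pieces[8] = 2
pieces[9] = 1
pieces[10] = 2

2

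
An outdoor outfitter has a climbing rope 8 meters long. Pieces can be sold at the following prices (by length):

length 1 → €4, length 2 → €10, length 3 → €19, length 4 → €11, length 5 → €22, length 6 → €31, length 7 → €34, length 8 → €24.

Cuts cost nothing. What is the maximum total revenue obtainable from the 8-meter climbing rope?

Build best[k] bottom-up: best[k] = max over allowed piece i of (p[i] + best[k−i]).
best[1] = 4
best[2] = max(4+4, 10+0) = 10
best[3] = max(4+10, 10+4, 19+0) = 19
best[4] = max(4+19, 10+10, 19+4, 11+0) = 23
best[5] = max(4+23, 10+19, 19+10, 11+4, 22+0) = 29
best[6] = max(4+29, 10+23, 19+19, 11+10, 22+4, 31+0) = 38
best[7] = max(4+38, 10+29, 19+23, …, 31+4, 34+0) = 42
best[8] = max(4+42, 10+38, 19+29, …, 34+4, 24+0) = 48
One optimal cutting: 3 + 3 + 2 → €19 + €19 + €10 = €48.

48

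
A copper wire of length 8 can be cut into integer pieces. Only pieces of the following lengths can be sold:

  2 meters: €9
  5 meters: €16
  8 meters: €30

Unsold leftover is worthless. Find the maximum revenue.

Build best[k] bottom-up: best[k] = max over allowed piece i of (p[i] + best[k−i]).
best[1] = 0
best[2] = 9
best[3] = 9
best[4] = 18  (first piece 2, then best[2]=9)
best[5] = 18
best[6] = 27  (first piece 2, then best[4]=18)
best[7] = 27
best[8] = 36  (first piece 2, then best[6]=27)
One optimal cutting: 2 + 2 + 2 + 2 → €36.

36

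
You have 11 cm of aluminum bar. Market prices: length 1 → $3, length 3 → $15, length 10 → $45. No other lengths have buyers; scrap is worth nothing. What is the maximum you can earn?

51

Let best[k] be the best obtainable value from length k. For each k, try every first piece i and keep the best of price[i] + best[k−i].
best[1] = 3
best[2] = 6  (first piece 1, then best[1]=3)
best[3] = 15
best[4] = 18  (first piece 1, then best[3]=15)
best[5] = 21  (first piece 1, then best[4]=18)
best[6] = 30  (first piece 3, then best[3]=15)
best[7] = 33  (first piece 1, then best[6]=30)
best[8] = 36  (first piece 1, then best[7]=33)
best[9] = 45  (first piece 3, then best[6]=30)
best[10] = 48  (first piece 1, then best[9]=45)
best[11] = 51  (first piece 1, then best[10]=48)
One optimal cutting: 3 + 3 + 3 + 1 + 1 → $51.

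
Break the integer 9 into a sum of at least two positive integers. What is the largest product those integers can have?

Define m[k] = max over 1≤i<k of i · max(k−i, m[k−i]); the inner max lets the remainder stay uncut if that's better.
m[2] = 1×max(1,0) = 1×1 = 1
m[3] = max(1×2, 2×1) = 2
m[4] = max(1×3, 2×2, 3×1) = 4
m[5] = max(1×4, 2×3, 3×2, 4×1) = 6
m[6] = max(1×6, 2×4, 3×3, 4×2, 5×1) = 9
m[7] = max(1×9, 2×6, 3×4, 4×3, 5×2, 6×1) = 12
m[8] = max(1×12, 2×9, 3×6, …, 6×2, 7×1) = 18
m[9] = max(1×18, 2×12, 3×9, …, 7×2, 8×1) = 27
One optimal split: 3 + 3 + 3; product 3×3×3 = 27.

27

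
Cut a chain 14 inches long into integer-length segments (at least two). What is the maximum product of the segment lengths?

Let m[k] be the best product for length k (with at least one cut). For each first piece i, the rest contributes max(k−i, m[k−i]).
m[2] = 1·max(1,0) = 1·1 = 1
m[3] = 1·max(2,1) = 1·2 = 2
m[4] = 2·max(2,1) = 2·2 = 4
m[5] = 2·max(3,2) = 2·3 = 6
m[6] = 3·max(3,2) = 3·3 = 9
m[7] = 2·max(5,6) = 2·6 = 12
m[8] = 2·max(6,9) = 2·9 = 18
m[9] = 3·max(6,9) = 3·9 = 27
m[10] = 2·max(8,18) = 2·18 = 36
m[11] = 2·max(9,27) = 2·27 = 54
m[12] = 3·max(9,27) = 3·27 = 81
m[13] = 2·max(11,54) = 2·54 = 108
m[14] = 2·max(12,81) = 2·81 = 162
One optimal split: 3 + 3 + 3 + 3 + 2; product 3·3·3·3·2 = 162.

162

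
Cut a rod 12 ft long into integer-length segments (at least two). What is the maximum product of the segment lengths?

81

Fill m[k] for k=2..12: at each k try every first piece i and multiply by the better of (k−i) uncut or m[k−i].
m[2] = 1×max(1,0) = 1×1 = 1
m[3] = 1×max(2,1) = 1×2 = 2
m[4] = 2×max(2,1) = 2×2 = 4
m[5] = 2×max(3,2) = 2×3 = 6
m[6] = 3×max(3,2) = 3×3 = 9
m[7] = 2×max(5,6) = 2×6 = 12
m[8] = 2×max(6,9) = 2×9 = 18
m[9] = 3×max(6,9) = 3×9 = 27
m[10] = 2×max(8,18) = 2×18 = 36
m[11] = 2×max(9,27) = 2×27 = 54
m[12] = 3×max(9,27) = 3×27 = 81
One optimal split: 3 + 3 + 3 + 3; product 3×3×3×3 = 81.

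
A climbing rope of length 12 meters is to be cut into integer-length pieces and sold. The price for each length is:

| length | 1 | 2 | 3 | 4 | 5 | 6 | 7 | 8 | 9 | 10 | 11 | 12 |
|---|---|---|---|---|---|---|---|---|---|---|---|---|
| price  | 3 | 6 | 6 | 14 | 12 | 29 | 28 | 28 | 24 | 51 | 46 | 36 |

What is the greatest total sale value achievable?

Consider every possible first cut. r[k] is the best of p[i]+r[k−i] over all sellable i≤k.
r[1] = 3
r[2] = 6  (first piece 1, then r[1]=3)
r[3] = 9  (first piece 1, then r[2]=6)
r[4] = 14
r[5] = 17  (first piece 1, then r[4]=14)
r[6] = 29
r[7] = 32  (first piece 1, then r[6]=29)
r[8] = 35  (first piece 1, then r[7]=32)
r[9] = 38  (first piece 1, then r[8]=35)
r[10] = 51
r[11] = 54  (first piece 1, then r[10]=51)
r[12] = 58  (first piece 6, then r[6]=29)
One optimal cutting: 6 + 6 → €29 + €29 = €58.

58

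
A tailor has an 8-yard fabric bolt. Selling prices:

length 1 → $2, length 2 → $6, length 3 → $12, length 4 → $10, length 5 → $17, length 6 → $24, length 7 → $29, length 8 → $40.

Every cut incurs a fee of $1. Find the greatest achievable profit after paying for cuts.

Consider every possible first cut. r[k] is the best of p[i]+r[k−i] over all sellable i≤k, charging 1 whenever i<k.
r[1] = 2
r[2] = 6
r[3] = 12
r[4] = 13  (first piece 1, then r[3]=12)
r[5] = 17  (first piece 2, then r[3]=12)
r[6] = 24
r[7] = 29
r[8] = 40
Best is to make no cuts and sell whole for $40.

40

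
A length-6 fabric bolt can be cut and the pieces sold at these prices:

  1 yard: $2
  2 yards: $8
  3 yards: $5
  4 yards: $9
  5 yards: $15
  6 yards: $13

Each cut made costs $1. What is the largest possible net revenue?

22

Build v[k] bottom-up: v[k] = max over allowed piece i of (p[i] + v[k−i]) − 1 per cut.
v[1] = 2
v[2] = 8
v[3] = 9  (first piece 1, then v[2]=8)
v[4] = 15  (first piece 2, then v[2]=8)
v[5] = 16  (first piece 1, then v[4]=15)
v[6] = 22  (first piece 2, then v[4]=15)
One optimal plan: pieces 2 + 2 + 2 (2 cuts) → $24 − $2 = $22.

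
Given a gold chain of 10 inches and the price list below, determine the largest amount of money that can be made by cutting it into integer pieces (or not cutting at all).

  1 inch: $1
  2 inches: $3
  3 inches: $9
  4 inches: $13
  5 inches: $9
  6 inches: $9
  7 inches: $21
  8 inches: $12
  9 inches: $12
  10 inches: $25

Consider every possible first cut. best[k] is the best of p[i]+best[k−i] over all sellable i≤k.
best[1] = 1
best[2] = 3
best[3] = 9
best[4] = 13
best[5] = 14  (first piece 1, then best[4]=13)
best[6] = 18  (first piece 3, then best[3]=9)
best[7] = 22  (first piece 3, then best[4]=13)
best[8] = 26  (first piece 4, then best[4]=13)
best[9] = 27  (first piece 1, then best[8]=26)
best[10] = 31  (first piece 3, then best[7]=22)
One optimal cutting: 4 + 3 + 3 → $13 + $9 + $9 = $31.

31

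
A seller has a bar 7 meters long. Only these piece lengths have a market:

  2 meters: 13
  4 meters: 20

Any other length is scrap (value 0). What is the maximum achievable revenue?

39

Consider every possible first cut. best[k] is the best of p[i]+best[k−i] over all sellable i≤k.
best[1] = 0
best[2] = 13
best[3] = 13
best[4] = 26  (first piece 2, then best[2]=13)
best[5] = 26
best[6] = 39  (first piece 2, then best[4]=26)
best[7] = 39
One optimal cutting: pieces 2 + 2 + 2 with 1 meter of scrap → 39.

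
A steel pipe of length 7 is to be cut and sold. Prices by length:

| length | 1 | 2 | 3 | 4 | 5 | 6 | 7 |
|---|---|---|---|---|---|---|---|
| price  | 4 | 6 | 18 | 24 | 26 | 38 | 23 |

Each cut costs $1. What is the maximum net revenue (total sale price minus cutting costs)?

41

Build v[k] bottom-up: v[k] = max over allowed piece i of (p[i] + v[k−i]) − 1 per cut.
v[1] = 4
v[2] = max(4+4-1, 6+0) = 7
v[3] = max(4+7-1, 6+4-1, 18+0) = 18
v[4] = max(4+18-1, 6+7-1, 18+4-1, 24+0) = 24
v[5] = max(4+24-1, 6+18-1, 18+7-1, 24+4-1, 26+0) = 27
v[6] = max(4+27-1, 6+24-1, 18+18-1, 24+7-1, 26+4-1, 38+0) = 38
v[7] = max(4+38-1, 6+27-1, 18+24-1, …, 38+4-1, 23+0) = 41
One optimal plan: pieces 6 + 1 (1 cut) → $42 − $1 = $41.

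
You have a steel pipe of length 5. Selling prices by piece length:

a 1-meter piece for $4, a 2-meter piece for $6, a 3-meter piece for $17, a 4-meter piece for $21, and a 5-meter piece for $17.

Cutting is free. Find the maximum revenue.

25

Let best[k] be the best obtainable value from length k. For each k, try every first piece i and keep the best of price[i] + best[k−i].
best[1] = 4
best[2] = max(4+4, 6+0) = 8
best[3] = max(4+8, 6+4, 17+0) = 17
best[4] = max(4+17, 6+8, 17+4, 21+0) = 21
best[5] = max(4+21, 6+17, 17+8, 21+4, 17+0) = 25
One optimal cutting: 3 + 1 + 1 → $17 + $4 + $4 = $25.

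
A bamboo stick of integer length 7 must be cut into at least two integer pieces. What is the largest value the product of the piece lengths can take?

Define prod[k] = max over 1≤i<k of i · max(k−i, prod[k−i]); the inner max lets the remainder stay uncut if that's better.
prod[2] = 1·max(1,0) = 1·1 = 1
prod[3] = max(1·2, 2·1) = 2
prod[4] = max(1·3, 2·2, 3·1) = 4
prod[5] = max(1·4, 2·3, 3·2, 4·1) = 6
prod[6] = max(1·6, 2·4, 3·3, 4·2, 5·1) = 9
prod[7] = max(1·9, 2·6, 3·4, 4·3, 5·2, 6·1) = 12
One optimal split: 3 + 2 + 2; product 3·2·2 = 12.

12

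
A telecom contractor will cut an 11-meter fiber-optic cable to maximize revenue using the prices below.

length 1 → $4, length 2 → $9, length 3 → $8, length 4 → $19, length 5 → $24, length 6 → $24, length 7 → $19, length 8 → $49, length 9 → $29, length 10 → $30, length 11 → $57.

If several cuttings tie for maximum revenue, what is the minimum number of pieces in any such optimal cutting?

Let r[k] be the best obtainable value from length k. For each k, try every first piece i and keep the best of price[i] + r[k−i].
r[1] = 4
r[2] = max(4+4, 9+0) = 9
r[3] = max(4+9, 9+4, 8+0) = 13
r[4] = max(4+13, 9+9, 8+4, 19+0) = 19
r[5] = max(4+19, 9+13, 8+9, 19+4, 24+0) = 24
r[6] = max(4+24, 9+19, 8+13, 19+9, 24+4, 24+0) = 28
r[7] = max(4+28, 9+24, 8+19, …, 24+4, 19+0) = 33
r[8] = max(4+33, 9+28, 8+24, …, 19+4, 49+0) = 49
r[9] = max(4+49, 9+33, 8+28, …, 49+4, 29+0) = 53
r[10] = max(4+53, 9+49, 8+33, …, 29+4, 30+0) = 58
r[11] = max(4+58, 9+53, 8+49, …, 30+4, 57+0) = 62
Maximum revenue is $62.
Now minimize piece count subject to staying optimal: for each k, pieces[k] = 1 + min over i with p[i]+r[k−i]=r[k] of pieces[k−i].
pieces[8] = 1
pieces[9] = 2
pieces[10] = 2
pieces[11] = 3

3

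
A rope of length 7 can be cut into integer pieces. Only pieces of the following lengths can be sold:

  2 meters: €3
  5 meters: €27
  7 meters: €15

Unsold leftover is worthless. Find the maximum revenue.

Build f[k] bottom-up: f[k] = max over allowed piece i of (p[i] + f[k−i]).
f[1] = 0
f[2] = 3
f[3] = 3
f[4] = 6  (first piece 2, then f[2]=3)
f[5] = max(3+3, 27+0) = 27
f[6] = max(3+6, 27+0) = 27
f[7] = max(3+27, 27+3, 15+0) = 30
One optimal cutting: 5 + 2 → €30.

30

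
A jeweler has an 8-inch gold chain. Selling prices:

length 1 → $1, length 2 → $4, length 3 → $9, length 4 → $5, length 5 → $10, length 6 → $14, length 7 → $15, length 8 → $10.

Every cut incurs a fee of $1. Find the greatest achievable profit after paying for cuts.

Build v[k] bottom-up: v[k] = max over allowed piece i of (p[i] + v[k−i]) − 1 per cut.
v[1] = 1
v[2] = max(1+1-1, 4+0) = 4
v[3] = max(1+4-1, 4+1-1, 9+0) = 9
v[4] = max(1+9-1, 4+4-1, 9+1-1, 5+0) = 9
v[5] = max(1+9-1, 4+9-1, 9+4-1, 5+1-1, 10+0) = 12
v[6] = max(1+12-1, 4+9-1, 9+9-1, 5+4-1, 10+1-1, 14+0) = 17
v[7] = max(1+17-1, 4+12-1, 9+9-1, …, 14+1-1, 15+0) = 17
v[8] = max(1+17-1, 4+17-1, 9+12-1, …, 15+1-1, 10+0) = 20
One optimal plan: pieces 3 + 3 + 2 (2 cuts) → $22 − $2 = $20.

20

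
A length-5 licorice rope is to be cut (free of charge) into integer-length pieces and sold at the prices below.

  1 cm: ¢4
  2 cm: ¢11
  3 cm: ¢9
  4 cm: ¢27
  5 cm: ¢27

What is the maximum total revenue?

31

Let R[k] be the best obtainable value from length k. For each k, try every first piece i and keep the best of price[i] + R[k−i].
R[1] = 4
R[2] = max(4+4, 11+0) = 11
R[3] = max(4+11, 11+4, 9+0) = 15
R[4] = max(4+15, 11+11, 9+4, 27+0) = 27
R[5] = max(4+27, 11+15, 9+11, 27+4, 27+0) = 31
One optimal cutting: 4 + 1 → ¢27 + ¢4 = ¢31.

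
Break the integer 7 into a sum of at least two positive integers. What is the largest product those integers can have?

12

Define g[k] = max over 1≤i<k of i · max(k−i, g[k−i]); the inner max lets the remainder stay uncut if that's better.
g[2] = 1×max(1,0) = 1×1 = 1
g[3] = 1×max(2,1) = 1×2 = 2
g[4] = 2×max(2,1) = 2×2 = 4
g[5] = 2×max(3,2) = 2×3 = 6
g[6] = 3×max(3,2) = 3×3 = 9
g[7] = 2×max(5,6) = 2×6 = 12
One optimal split: 3 + 2 + 2; product 3×2×2 = 12.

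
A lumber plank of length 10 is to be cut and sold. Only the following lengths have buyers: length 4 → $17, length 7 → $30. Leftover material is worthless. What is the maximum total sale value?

34

Build f[k] bottom-up: f[k] = max over allowed piece i of (p[i] + f[k−i]).
f[1] = 0
f[2] = 0
f[3] = 0
f[4] = 17
f[5] = 17
f[6] = 17
f[7] = 30
f[8] = 34  (first piece 4, then f[4]=17)
f[9] = 34
f[10] = 34
One optimal cutting: pieces 4 + 4 with 2 feet of scrap → $34.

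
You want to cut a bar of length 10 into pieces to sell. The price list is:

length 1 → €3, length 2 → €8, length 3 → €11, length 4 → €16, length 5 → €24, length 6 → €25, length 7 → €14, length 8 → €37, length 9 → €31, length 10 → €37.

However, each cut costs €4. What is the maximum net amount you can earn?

44

Build net[k] bottom-up: net[k] = max over allowed piece i of (p[i] + net[k−i]) − 4 per cut.
net[1] = 3
net[2] = max(3+3-4, 8+0) = 8
net[3] = max(3+8-4, 8+3-4, 11+0) = 11
net[4] = max(3+11-4, 8+8-4, 11+3-4, 16+0) = 16
net[5] = max(3+16-4, 8+11-4, 11+8-4, 16+3-4, 24+0) = 24
net[6] = max(3+24-4, 8+16-4, 11+11-4, 16+8-4, 24+3-4, 25+0) = 25
net[7] = max(3+25-4, 8+24-4, 11+16-4, …, 25+3-4, 14+0) = 28
net[8] = max(3+28-4, 8+25-4, 11+24-4, …, 14+3-4, 37+0) = 37
net[9] = max(3+37-4, 8+28-4, 11+25-4, …, 37+3-4, 31+0) = 36
net[10] = max(3+36-4, 8+37-4, 11+28-4, …, 31+3-4, 37+0) = 44
One optimal plan: pieces 5 + 5 (1 cut) → €48 − €4 = €44.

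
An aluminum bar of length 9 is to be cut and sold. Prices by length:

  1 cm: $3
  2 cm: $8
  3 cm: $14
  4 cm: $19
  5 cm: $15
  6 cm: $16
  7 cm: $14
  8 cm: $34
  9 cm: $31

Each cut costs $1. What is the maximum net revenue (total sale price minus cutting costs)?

Let net[k] be the best obtainable value from length k. For each k, try every first piece i and keep the best of price[i] + net[k−i] minus the 1 cut fee when i<k.
net[1] = 3
net[2] = max(3+3-1, 8+0) = 8
net[3] = max(3+8-1, 8+3-1, 14+0) = 14
net[4] = max(3+14-1, 8+8-1, 14+3-1, 19+0) = 19
net[5] = max(3+19-1, 8+14-1, 14+8-1, 19+3-1, 15+0) = 21
net[6] = max(3+21-1, 8+19-1, 14+14-1, 19+8-1, 15+3-1, 16+0) = 27
net[7] = max(3+27-1, 8+21-1, 14+19-1, …, 16+3-1, 14+0) = 32
net[8] = max(3+32-1, 8+27-1, 14+21-1, …, 14+3-1, 34+0) = 37
net[9] = max(3+37-1, 8+32-1, 14+27-1, …, 34+3-1, 31+0) = 40
One optimal plan: pieces 3 + 3 + 3 (2 cuts) → $42 − $2 = $40.

40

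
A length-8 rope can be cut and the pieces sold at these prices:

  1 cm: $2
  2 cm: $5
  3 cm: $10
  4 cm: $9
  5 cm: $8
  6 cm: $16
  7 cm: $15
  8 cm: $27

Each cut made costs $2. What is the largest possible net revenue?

27

Consider every possible first cut. v[k] is the best of p[i]+v[k−i] over all sellable i≤k, charging 2 whenever i<k.
v[1] = 2
v[2] = max(2+2-2, 5+0) = 5
v[3] = max(2+5-2, 5+2-2, 10+0) = 10
v[4] = max(2+10-2, 5+5-2, 10+2-2, 9+0) = 10
v[5] = max(2+10-2, 5+10-2, 10+5-2, 9+2-2, 8+0) = 13
v[6] = max(2+13-2, 5+10-2, 10+10-2, 9+5-2, 8+2-2, 16+0) = 18
v[7] = max(2+18-2, 5+13-2, 10+10-2, …, 16+2-2, 15+0) = 18
v[8] = max(2+18-2, 5+18-2, 10+13-2, …, 15+2-2, 27+0) = 27
Best is to make no cuts and sell whole for $27.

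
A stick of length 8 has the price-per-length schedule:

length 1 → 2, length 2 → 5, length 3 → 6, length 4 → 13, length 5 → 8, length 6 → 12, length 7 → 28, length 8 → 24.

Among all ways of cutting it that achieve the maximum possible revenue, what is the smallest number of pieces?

Consider every possible first cut. r[k] is the best of p[i]+r[k−i] over all sellable i≤k.
r[1] = 2
r[2] = max(2+2, 5+0) = 5
r[3] = max(2+5, 5+2, 6+0) = 7
r[4] = max(2+7, 5+5, 6+2, 13+0) = 13
r[5] = max(2+13, 5+7, 6+5, 13+2, 8+0) = 15
r[6] = max(2+15, 5+13, 6+7, 13+5, 8+2, 12+0) = 18
r[7] = max(2+18, 5+15, 6+13, …, 12+2, 28+0) = 28
r[8] = max(2+28, 5+18, 6+15, …, 28+2, 24+0) = 30
Maximum revenue is 30.
Now minimize piece count subject to staying optimal: for each k, pieces[k] = 1 + min over i with p[i]+r[k−i]=r[k] of pieces[k−i].
pieces[5] = 2
pieces[6] = 2
pieces[7] = 1
pieces[8] = 2

2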